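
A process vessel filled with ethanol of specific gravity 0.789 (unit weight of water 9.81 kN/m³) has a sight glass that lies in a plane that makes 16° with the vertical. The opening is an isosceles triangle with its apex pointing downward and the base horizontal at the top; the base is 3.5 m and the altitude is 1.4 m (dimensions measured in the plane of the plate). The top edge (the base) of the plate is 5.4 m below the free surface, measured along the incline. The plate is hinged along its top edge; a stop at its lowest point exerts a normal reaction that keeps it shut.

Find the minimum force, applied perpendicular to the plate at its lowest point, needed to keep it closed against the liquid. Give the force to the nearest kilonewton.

P ≈ 37 kN

γ = 0.789 × 9.81 = 7.74009 kN/m³.
The plate makes 16° with the vertical, i.e. θ = 90° − 16° = 74° to the horizontal. Measuring y along the incline from the free-surface line, vertical depth h = y·sinθ with sinθ = 0.961262.
With the apex down, the centroid sits h/3 = 1.4/3 = 0.466667 m below the base (the top edge), so y_c = 5.4 + 0.466667 = 5.86667 m and h_c = 5.86667 × 0.961262 = 5.63941 m.
A = ½ × 3.5 × 1.4 = 2.45 m².
Resultant F = γ·h_c·A = 7.74009 × 5.63941 × 2.45 = 106.941 kN.
I_c = b·h³/36 = 3.5 × 1.4³/36 = 0.266778 m⁴.
Centre of pressure: y_p = y_c + I_c/(y_c·A) = 5.86667 + 0.266778/(5.86667 × 2.45) = 5.86667 + 0.0185606 = 5.88523 m along the plane.
The resultant acts 0.466667 + 0.0185606 = 0.485228 m (along the plate) below the hinge at the top edge, so the moment about the hinge is M = F × 0.485228 = 106.941 × 0.485228 = 51.8908 kN·m.
A normal force at the bottom, 1.4 m from the hinge, must supply this moment: P = 51.8908/1.4 = 37.0649 kN.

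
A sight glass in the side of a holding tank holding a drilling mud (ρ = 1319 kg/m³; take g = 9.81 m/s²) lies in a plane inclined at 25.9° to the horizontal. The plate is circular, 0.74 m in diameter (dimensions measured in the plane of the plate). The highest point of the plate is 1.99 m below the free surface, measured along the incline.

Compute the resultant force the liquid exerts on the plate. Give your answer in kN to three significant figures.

F ≈ 5.74 kN

γ = ρg = 1319 × 9.81 / 1000 = 12.93939 kN/m³.
Let θ = 25.9° be the plate's angle to the horizontal; measure y along the incline from where the plane meets the free surface. Vertical depth h = y·sinθ with sinθ = 0.436802.
The centroid is at the centre, 0.37 m below the top of the plate, so y_c = 1.99 + 0.37 = 2.36 m and h_c = 2.36 × 0.436802 = 1.03085 m.
A = π(0.37)² = 0.430084 m².
Resultant F = γ·h_c·A = 12.93939 × 1.03085 × 0.430084 = 5.73671 kN.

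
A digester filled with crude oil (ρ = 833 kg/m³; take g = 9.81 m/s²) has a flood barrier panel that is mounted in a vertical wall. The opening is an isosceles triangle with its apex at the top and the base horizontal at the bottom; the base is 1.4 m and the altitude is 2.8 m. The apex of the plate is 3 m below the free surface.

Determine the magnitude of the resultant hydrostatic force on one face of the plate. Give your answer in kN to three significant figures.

F ≈ 77.9 kN

γ = ρg = 833 × 9.81 / 1000 = 8.17173 kN/m³.
With the apex up, the centroid sits 2h/3 = 2 × 2.8/3 = 1.86667 m below the apex, so the centroid depth is h_c = 3 + 1.86667 = 4.86667 m.
A = ½ × 1.4 × 2.8 = 1.96 m².
Resultant F = γ·h_c·A = 8.17173 × 4.86667 × 1.96 = 77.9475 kN.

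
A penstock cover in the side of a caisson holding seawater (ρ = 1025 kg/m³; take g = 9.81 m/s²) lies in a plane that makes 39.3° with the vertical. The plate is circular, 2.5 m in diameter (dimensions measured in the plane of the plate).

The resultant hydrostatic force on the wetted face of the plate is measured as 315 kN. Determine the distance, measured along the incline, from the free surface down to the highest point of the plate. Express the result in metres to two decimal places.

γ = ρg = 1025 × 9.81 / 1000 = 10.05525 kN/m³.
A = π(1.25)² = 4.90874 m².
From F = γ·h_c·A, the centroid depth is h_c = 315/(10.05525 × 4.90874) = 6.38187 m.
The plate makes 39.3° with the vertical, i.e. θ = 90° − 39.3° = 50.7° to the horizontal. Measuring y along the incline from the free-surface line, vertical depth h = y·sinθ with sinθ = 0.773840.
Along the incline, y_c = h_c/sinθ = 6.38187/0.773840 = 8.24701 m.
The centroid is at the centre, 1.25 m below the top of the plate, so the highest point sits at y_top = 8.24701 − 1.25 = 6.99701 m along the incline.

y_top ≈ 7.00 m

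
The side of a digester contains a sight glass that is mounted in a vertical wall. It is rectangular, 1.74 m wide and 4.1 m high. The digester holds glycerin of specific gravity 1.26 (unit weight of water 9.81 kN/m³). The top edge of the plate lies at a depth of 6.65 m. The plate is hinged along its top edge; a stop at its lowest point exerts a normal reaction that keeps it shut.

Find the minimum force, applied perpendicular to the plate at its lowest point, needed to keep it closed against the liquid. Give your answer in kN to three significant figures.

γ = 1.26 × 9.81 = 12.3606 kN/m³.
The centroid lies 4.1/2 = 2.05 m below the top edge, so the centroid depth is h_c = 6.65 + 2.05 = 8.7 m.
A = 1.74 × 4.1 = 7.134 m².
Resultant F = γ·h_c·A = 12.3606 × 8.7 × 7.134 = 767.171 kN.
I_c = b·h³/12 = 1.74 × 4.1³/12 = 9.99354 m⁴.
Centre of pressure: y_p = y_c + I_c/(y_c·A) = 8.7 + 9.99354/(8.7 × 7.134) = 8.7 + 0.161015 = 8.86102 m along the plane.
The resultant acts 2.05 + 0.161015 = 2.21101 m (along the plate) below the hinge at the top edge, so the moment about the hinge is M = F × 2.21101 = 767.171 × 2.21101 = 1696.22 kN·m.
A normal force at the bottom, 4.1 m from the hinge, must supply this moment: P = 1696.22/4.1 = 413.712 kN.

P ≈ 414 kN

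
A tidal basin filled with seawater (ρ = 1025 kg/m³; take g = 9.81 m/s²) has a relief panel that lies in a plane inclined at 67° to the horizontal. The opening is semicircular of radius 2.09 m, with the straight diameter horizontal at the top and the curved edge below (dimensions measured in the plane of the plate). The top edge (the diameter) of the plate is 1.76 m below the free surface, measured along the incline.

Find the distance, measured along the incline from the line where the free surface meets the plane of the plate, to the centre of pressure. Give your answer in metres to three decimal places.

y_p = 2.762 m

γ = ρg = 1025 × 9.81 / 1000 = 10.05525 kN/m³.
Let θ = 67° be the plate's angle to the horizontal; measure y along the incline from where the plane meets the free surface. Vertical depth h = y·sinθ with sinθ = 0.920505.
The centroid of a semicircle lies 4r/(3π) = 0.887024 m from the diameter, here below the top edge, so y_c = 1.76 + 0.887024 = 2.64702 m and h_c = 2.64702 × 0.920505 = 2.4366 m.
A = πr²/2 = π × 2.09²/2 = 6.8614 m².
Resultant F = γ·h_c·A = 10.05525 × 2.4366 × 6.8614 = 168.109 kN.
I_c = (π/8 − 8/(9π))·r⁴ = 0.109757 × 2.09⁴ = 2.0942 m⁴.
Centre of pressure: y_p = y_c + I_c/(y_c·A) = 2.64702 + 2.0942/(2.64702 × 6.8614) = 2.64702 + 0.115305 = 2.76233 m along the plane.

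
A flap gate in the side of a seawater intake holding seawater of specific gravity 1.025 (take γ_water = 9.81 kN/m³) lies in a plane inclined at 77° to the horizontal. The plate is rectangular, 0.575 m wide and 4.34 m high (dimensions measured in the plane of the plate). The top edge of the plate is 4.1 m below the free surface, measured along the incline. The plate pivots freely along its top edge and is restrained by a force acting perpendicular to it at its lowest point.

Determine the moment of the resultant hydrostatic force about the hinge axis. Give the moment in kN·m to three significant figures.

M ≈ 371 kN·m

γ = 1.025 × 9.81 = 10.05525 kN/m³.
Let θ = 77° be the plate's angle to the horizontal; measure y along the incline from where the plane meets the free surface. Vertical depth h = y·sinθ with sinθ = 0.974370.
The centroid lies 4.34/2 = 2.17 m below the top edge, so y_c = 4.1 + 2.17 = 6.27 m and h_c = 6.27 × 0.974370 = 6.1093 m.
A = 0.575 × 4.34 = 2.4955 m².
Resultant F = γ·h_c·A = 10.05525 × 6.1093 × 2.4955 = 153.3 kN.
I_c = b·h³/12 = 0.575 × 4.34³/12 = 3.91702 m⁴.
Centre of pressure: y_p = y_c + I_c/(y_c·A) = 6.27 + 3.91702/(6.27 × 2.4955) = 6.27 + 0.25034 = 6.52034 m along the plane.
The resultant acts 2.17 + 0.25034 = 2.42034 m (along the plate) below the hinge at the top edge, so the moment about the hinge is M = F × 2.42034 = 153.3 × 2.42034 = 371.038 kN·m.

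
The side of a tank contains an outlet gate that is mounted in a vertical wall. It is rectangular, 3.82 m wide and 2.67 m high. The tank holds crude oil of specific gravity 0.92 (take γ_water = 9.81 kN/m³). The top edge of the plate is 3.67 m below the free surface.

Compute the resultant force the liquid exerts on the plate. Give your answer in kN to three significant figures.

F ≈ 461 kN

γ = 0.92 × 9.81 = 9.0252 kN/m³.
The centroid lies 2.67/2 = 1.335 m below the top edge, so the centroid depth is h_c = 3.67 + 1.335 = 5.005 m.
A = 3.82 × 2.67 = 10.1994 m².
Resultant F = γ·h_c·A = 9.0252 × 5.005 × 10.1994 = 460.718 kN.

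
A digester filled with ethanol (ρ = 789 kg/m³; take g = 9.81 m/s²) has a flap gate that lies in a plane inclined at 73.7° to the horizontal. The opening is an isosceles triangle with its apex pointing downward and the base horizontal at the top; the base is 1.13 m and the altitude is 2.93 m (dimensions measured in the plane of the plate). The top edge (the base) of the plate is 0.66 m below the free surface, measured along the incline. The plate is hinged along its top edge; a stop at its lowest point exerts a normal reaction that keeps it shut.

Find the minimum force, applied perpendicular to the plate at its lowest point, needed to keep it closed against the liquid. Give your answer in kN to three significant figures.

γ = ρg = 789 × 9.81 / 1000 = 7.74009 kN/m³.
Let θ = 73.7° be the plate's angle to the horizontal; measure y along the incline from where the plane meets the free surface. Vertical depth h = y·sinθ with sinθ = 0.959805.
With the apex down, the centroid sits h/3 = 2.93/3 = 0.976667 m below the base (the top edge), so y_c = 0.66 + 0.976667 = 1.63667 m and h_c = 1.63667 × 0.959805 = 1.57088 m.
A = ½ × 1.13 × 2.93 = 1.65545 m².
Resultant F = γ·h_c·A = 7.74009 × 1.57088 × 1.65545 = 20.1282 kN.
I_c = b·h³/36 = 1.13 × 2.93³/36 = 0.789548 m⁴.
Centre of pressure: y_p = y_c + I_c/(y_c·A) = 1.63667 + 0.789548/(1.63667 × 1.65545) = 1.63667 + 0.291408 = 1.92808 m along the plane.
The resultant acts 0.976667 + 0.291408 = 1.26808 m (along the plate) below the hinge at the top edge, so the moment about the hinge is M = F × 1.26808 = 20.1282 × 1.26808 = 25.5242 kN·m.
A normal force at the bottom, 2.93 m from the hinge, must supply this moment: P = 25.5242/2.93 = 8.71133 kN.

P ≈ 8.71 kN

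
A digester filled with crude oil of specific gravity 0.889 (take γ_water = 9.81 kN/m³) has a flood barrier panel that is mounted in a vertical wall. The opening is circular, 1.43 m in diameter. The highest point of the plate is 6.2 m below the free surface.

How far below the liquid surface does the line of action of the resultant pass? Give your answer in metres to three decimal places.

γ = 0.889 × 9.81 = 8.72109 kN/m³.
The centroid is at the centre, 0.715 m below the top of the plate, so the centroid depth is h_c = 6.2 + 0.715 = 6.915 m.
A = π(0.715)² = 1.60606 m².
Resultant F = γ·h_c·A = 8.72109 × 6.915 × 1.60606 = 96.8556 kN.
I_c = πr⁴/4 = π × 0.715⁴/4 = 0.205265 m⁴.
Centre of pressure: y_p = y_c + I_c/(y_c·A) = 6.915 + 0.205265/(6.915 × 1.60606) = 6.915 + 0.0184825 = 6.93348 m along the plane.

h_p = 6.933 m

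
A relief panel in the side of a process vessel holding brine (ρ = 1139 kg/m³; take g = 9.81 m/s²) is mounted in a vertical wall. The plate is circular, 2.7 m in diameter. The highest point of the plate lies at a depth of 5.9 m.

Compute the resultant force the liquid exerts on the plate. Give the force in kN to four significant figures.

F ≈ 463.8 kN

γ = ρg = 1139 × 9.81 / 1000 = 11.17359 kN/m³.
The centroid is at the centre, 1.35 m below the top of the plate, so the centroid depth is h_c = 5.9 + 1.35 = 7.25 m.
A = π(1.35)² = 5.72555 m².
Resultant F = γ·h_c·A = 11.17359 × 7.25 × 5.72555 = 463.818 kN.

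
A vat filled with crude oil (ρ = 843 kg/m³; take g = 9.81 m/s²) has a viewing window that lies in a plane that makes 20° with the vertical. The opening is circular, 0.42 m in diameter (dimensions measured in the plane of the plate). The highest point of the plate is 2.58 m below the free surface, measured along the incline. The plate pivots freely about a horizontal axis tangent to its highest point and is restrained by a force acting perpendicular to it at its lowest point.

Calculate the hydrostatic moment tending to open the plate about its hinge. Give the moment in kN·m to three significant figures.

γ = ρg = 843 × 9.81 / 1000 = 8.26983 kN/m³.
The plate makes 20° with the vertical, i.e. θ = 90° − 20° = 70° to the horizontal. Measuring y along the incline from the free-surface line, vertical depth h = y·sinθ with sinθ = 0.939693.
The centroid is at the centre, 0.21 m below the top of the plate, so y_c = 2.58 + 0.21 = 2.79 m and h_c = 2.79 × 0.939693 = 2.62174 m.
A = π(0.21)² = 0.138544 m².
Resultant F = γ·h_c·A = 8.26983 × 2.62174 × 0.138544 = 3.00382 kN.
I_c = πr⁴/4 = π × 0.21⁴/4 = 0.00152745 m⁴.
Centre of pressure: y_p = y_c + I_c/(y_c·A) = 2.79 + 0.00152745/(2.79 × 0.138544) = 2.79 + 0.00395162 = 2.79395 m along the plane.
The resultant acts 0.21 + 0.00395162 = 0.213952 m (along the plate) below the hinge at the top edge, so the moment about the hinge is M = F × 0.213952 = 3.00382 × 0.213952 = 0.642673 kN·m.

M ≈ 0.643 kN·m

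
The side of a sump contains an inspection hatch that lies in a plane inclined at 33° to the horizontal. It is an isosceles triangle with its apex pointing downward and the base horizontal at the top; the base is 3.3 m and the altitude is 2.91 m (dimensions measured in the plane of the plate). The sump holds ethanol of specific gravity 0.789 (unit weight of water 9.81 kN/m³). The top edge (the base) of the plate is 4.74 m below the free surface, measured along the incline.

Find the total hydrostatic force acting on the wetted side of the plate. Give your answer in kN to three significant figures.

γ = 0.789 × 9.81 = 7.74009 kN/m³.
Let θ = 33° be the plate's angle to the horizontal; measure y along the incline from where the plane meets the free surface. Vertical depth h = y·sinθ with sinθ = 0.544639.
With the apex down, the centroid sits h/3 = 2.91/3 = 0.97 m below the base (the top edge), so y_c = 4.74 + 0.97 = 5.71 m and h_c = 5.71 × 0.544639 = 3.10989 m.
A = ½ × 3.3 × 2.91 = 4.8015 m².
Resultant F = γ·h_c·A = 7.74009 × 3.10989 × 4.8015 = 115.576 kN.

F ≈ 116 kN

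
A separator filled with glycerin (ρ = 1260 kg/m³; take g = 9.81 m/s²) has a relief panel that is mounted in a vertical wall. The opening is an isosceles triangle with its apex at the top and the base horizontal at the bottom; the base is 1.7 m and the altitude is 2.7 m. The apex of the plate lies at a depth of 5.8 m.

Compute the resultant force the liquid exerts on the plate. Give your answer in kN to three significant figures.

F ≈ 216 kN

γ = ρg = 1260 × 9.81 / 1000 = 12.3606 kN/m³.
With the apex up, the centroid sits 2h/3 = 2 × 2.7/3 = 1.8 m below the apex, so the centroid depth is h_c = 5.8 + 1.8 = 7.6 m.
A = ½ × 1.7 × 2.7 = 2.295 m².
Resultant F = γ·h_c·A = 12.3606 × 7.6 × 2.295 = 215.594 kN.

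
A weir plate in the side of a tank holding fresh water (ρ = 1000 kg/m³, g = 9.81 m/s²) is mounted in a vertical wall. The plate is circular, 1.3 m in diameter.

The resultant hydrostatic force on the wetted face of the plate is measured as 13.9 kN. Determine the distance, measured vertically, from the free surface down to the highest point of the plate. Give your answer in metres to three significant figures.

γ = ρg = 1000 × 9.81 = 9810 N/m³ = 9.81 kN/m³.
A = π(0.65)² = 1.32732 m².
From F = γ·h_c·A, the centroid depth is h_c = 13.9/(9.81 × 1.32732) = 1.06751 m.
The centroid is at the centre, 0.65 m below the top of the plate, so the highest point sits at h_top = 1.06751 − 0.65 = 0.41751 m below the surface.

d_top ≈ 0.418 m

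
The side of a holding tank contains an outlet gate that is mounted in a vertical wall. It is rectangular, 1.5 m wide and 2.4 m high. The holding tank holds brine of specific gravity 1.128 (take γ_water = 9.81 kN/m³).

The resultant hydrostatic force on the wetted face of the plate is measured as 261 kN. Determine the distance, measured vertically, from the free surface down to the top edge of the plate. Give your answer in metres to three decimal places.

d_top ≈ 5.352 m

γ = 1.128 × 9.81 = 11.06568 kN/m³.
A = 1.5 × 2.4 = 3.6 m².
From F = γ·h_c·A, the centroid depth is h_c = 261/(11.06568 × 3.6) = 6.55179 m.
The centroid lies 2.4/2 = 1.2 m below the top edge, so the top edge sits at h_top = 6.55179 − 1.2 = 5.35179 m below the surface.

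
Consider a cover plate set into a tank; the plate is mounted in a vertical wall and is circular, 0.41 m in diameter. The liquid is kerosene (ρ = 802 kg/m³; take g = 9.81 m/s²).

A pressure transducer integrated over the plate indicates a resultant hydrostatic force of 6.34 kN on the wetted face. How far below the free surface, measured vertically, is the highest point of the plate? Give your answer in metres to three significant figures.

γ = ρg = 802 × 9.81 / 1000 = 7.86762 kN/m³.
A = π(0.205)² = 0.132025 m².
From F = γ·h_c·A, the centroid depth is h_c = 6.34/(7.86762 × 0.132025) = 6.10365 m.
The centroid is at the centre, 0.205 m below the top of the plate, so the highest point sits at h_top = 6.10365 − 0.205 = 5.89865 m below the surface.

d_top ≈ 5.90 m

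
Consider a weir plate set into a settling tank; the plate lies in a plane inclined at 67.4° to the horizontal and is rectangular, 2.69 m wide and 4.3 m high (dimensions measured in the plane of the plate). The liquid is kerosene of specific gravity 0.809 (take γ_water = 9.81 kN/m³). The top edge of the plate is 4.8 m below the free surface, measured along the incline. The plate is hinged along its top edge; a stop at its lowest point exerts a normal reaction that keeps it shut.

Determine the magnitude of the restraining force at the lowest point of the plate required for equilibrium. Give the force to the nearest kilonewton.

γ = 0.809 × 9.81 = 7.93629 kN/m³.
Let θ = 67.4° be the plate's angle to the horizontal; measure y along the incline from where the plane meets the free surface. Vertical depth h = y·sinθ with sinθ = 0.923210.
The centroid lies 4.3/2 = 2.15 m below the top edge, so y_c = 4.8 + 2.15 = 6.95 m and h_c = 6.95 × 0.923210 = 6.41631 m.
A = 2.69 × 4.3 = 11.567 m².
Resultant F = γ·h_c·A = 7.93629 × 6.41631 × 11.567 = 589.011 kN.
I_c = b·h³/12 = 2.69 × 4.3³/12 = 17.8228 m⁴.
Centre of pressure: y_p = y_c + I_c/(y_c·A) = 6.95 + 17.8228/(6.95 × 11.567) = 6.95 + 0.221702 = 7.1717 m along the plane.
The resultant acts 2.15 + 0.221702 = 2.3717 m (along the plate) below the hinge at the top edge, so the moment about the hinge is M = F × 2.3717 = 589.011 × 2.3717 = 1396.96 kN·m.
A normal force at the bottom, 4.3 m from the hinge, must supply this moment: P = 1396.96/4.3 = 324.874 kN.

P ≈ 325 kN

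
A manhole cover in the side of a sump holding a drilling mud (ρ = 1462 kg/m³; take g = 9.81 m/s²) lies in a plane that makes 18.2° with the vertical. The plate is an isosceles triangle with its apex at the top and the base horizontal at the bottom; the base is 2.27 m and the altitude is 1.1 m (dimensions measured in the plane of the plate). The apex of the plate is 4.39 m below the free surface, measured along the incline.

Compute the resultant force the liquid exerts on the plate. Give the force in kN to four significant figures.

F ≈ 87.15 kN

γ = ρg = 1462 × 9.81 / 1000 = 14.34222 kN/m³.
The plate makes 18.2° with the vertical, i.e. θ = 90° − 18.2° = 71.8° to the horizontal. Measuring y along the incline from the free-surface line, vertical depth h = y·sinθ with sinθ = 0.949972.
With the apex up, the centroid sits 2h/3 = 2 × 1.1/3 = 0.733333 m below the apex, so y_c = 4.39 + 0.733333 = 5.12333 m and h_c = 5.12333 × 0.949972 = 4.86702 m.
A = ½ × 2.27 × 1.1 = 1.2485 m².
Resultant F = γ·h_c·A = 14.34222 × 4.86702 × 1.2485 = 87.1501 kN.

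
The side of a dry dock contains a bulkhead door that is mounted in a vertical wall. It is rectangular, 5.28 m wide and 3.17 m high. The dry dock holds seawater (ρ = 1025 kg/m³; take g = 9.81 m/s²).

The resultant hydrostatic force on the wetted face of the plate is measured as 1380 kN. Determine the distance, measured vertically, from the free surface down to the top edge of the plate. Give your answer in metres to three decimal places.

d_top ≈ 6.615 m

γ = ρg = 1025 × 9.81 / 1000 = 10.05525 kN/m³.
A = 5.28 × 3.17 = 16.7376 m².
From F = γ·h_c·A, the centroid depth is h_c = 1380/(10.05525 × 16.7376) = 8.19961 m.
The centroid lies 3.17/2 = 1.585 m below the top edge, so the top edge sits at h_top = 8.19961 − 1.585 = 6.61461 m below the surface.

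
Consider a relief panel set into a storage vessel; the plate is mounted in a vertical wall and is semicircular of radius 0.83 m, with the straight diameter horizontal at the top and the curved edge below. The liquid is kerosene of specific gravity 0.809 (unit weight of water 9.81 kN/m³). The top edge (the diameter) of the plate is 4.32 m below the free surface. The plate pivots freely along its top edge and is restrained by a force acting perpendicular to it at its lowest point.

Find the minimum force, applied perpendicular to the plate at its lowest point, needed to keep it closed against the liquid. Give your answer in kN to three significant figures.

P ≈ 17.5 kN

γ = 0.809 × 9.81 = 7.93629 kN/m³.
The centroid of a semicircle lies 4r/(3π) = 0.352263 m from the diameter, here below the top edge, so the centroid depth is h_c = 4.32 + 0.352263 = 4.67226 m.
A = πr²/2 = π × 0.83²/2 = 1.08212 m².
Resultant F = γ·h_c·A = 7.93629 × 4.67226 × 1.08212 = 40.1255 kN.
I_c = (π/8 − 8/(9π))·r⁴ = 0.109757 × 0.83⁴ = 0.0520888 m⁴.
Centre of pressure: y_p = y_c + I_c/(y_c·A) = 4.67226 + 0.0520888/(4.67226 × 1.08212) = 4.67226 + 0.0103025 = 4.68256 m along the plane.
The resultant acts 0.352263 + 0.0103025 = 0.362565 m (along the plate) below the hinge at the top edge, so the moment about the hinge is M = F × 0.362565 = 40.1255 × 0.362565 = 14.5481 kN·m.
A normal force at the bottom, 0.83 m from the hinge, must supply this moment: P = 14.5481/0.83 = 17.5278 kN.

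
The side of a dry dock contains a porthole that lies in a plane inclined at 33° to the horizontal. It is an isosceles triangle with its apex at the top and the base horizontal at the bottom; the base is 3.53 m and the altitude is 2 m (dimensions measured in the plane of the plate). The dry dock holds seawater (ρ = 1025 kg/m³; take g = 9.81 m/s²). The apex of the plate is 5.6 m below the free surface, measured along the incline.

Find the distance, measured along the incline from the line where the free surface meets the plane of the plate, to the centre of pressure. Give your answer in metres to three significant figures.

γ = ρg = 1025 × 9.81 / 1000 = 10.05525 kN/m³.
Let θ = 33° be the plate's angle to the horizontal; measure y along the incline from where the plane meets the free surface. Vertical depth h = y·sinθ with sinθ = 0.544639.
With the apex up, the centroid sits 2h/3 = 2 × 2/3 = 1.33333 m below the apex, so y_c = 5.6 + 1.33333 = 6.93333 m and h_c = 6.93333 × 0.544639 = 3.77616 m.
A = ½ × 3.53 × 2 = 3.53 m².
Resultant F = γ·h_c·A = 10.05525 × 3.77616 × 3.53 = 134.035 kN.
I_c = b·h³/36 = 3.53 × 2³/36 = 0.784444 m⁴.
Centre of pressure: y_p = y_c + I_c/(y_c·A) = 6.93333 + 0.784444/(6.93333 × 3.53) = 6.93333 + 0.0320513 = 6.96538 m along the plane.

y_p = 6.97 m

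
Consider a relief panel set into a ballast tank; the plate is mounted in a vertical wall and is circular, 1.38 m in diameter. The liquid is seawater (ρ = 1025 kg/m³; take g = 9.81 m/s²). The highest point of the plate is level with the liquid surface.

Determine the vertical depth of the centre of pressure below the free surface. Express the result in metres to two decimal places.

h_p = 0.86 m

γ = ρg = 1025 × 9.81 / 1000 = 10.05525 kN/m³.
The centroid is at the centre, 0.69 m below the top of the plate, so the centroid depth is h_c = 0.69 m.
A = π(0.69)² = 1.49571 m².
Resultant F = γ·h_c·A = 10.05525 × 0.69 × 1.49571 = 10.3774 kN.
I_c = πr⁴/4 = π × 0.69⁴/4 = 0.178027 m⁴.
Centre of pressure: y_p = y_c + I_c/(y_c·A) = 0.69 + 0.178027/(0.69 × 1.49571) = 0.69 + 0.1725 = 0.8625 m along the plane.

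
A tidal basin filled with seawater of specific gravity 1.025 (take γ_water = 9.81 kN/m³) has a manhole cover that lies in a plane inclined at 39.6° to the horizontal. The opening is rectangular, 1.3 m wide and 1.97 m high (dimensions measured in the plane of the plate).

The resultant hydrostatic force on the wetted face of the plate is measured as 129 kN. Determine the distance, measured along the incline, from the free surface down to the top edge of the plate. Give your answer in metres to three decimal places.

y_top ≈ 6.874 m

γ = 1.025 × 9.81 = 10.05525 kN/m³.
A = 1.3 × 1.97 = 2.561 m².
From F = γ·h_c·A, the centroid depth is h_c = 129/(10.05525 × 2.561) = 5.00942 m.
Let θ = 39.6° be the plate's angle to the horizontal; measure y along the incline from where the plane meets the free surface. Vertical depth h = y·sinθ with sinθ = 0.637424.
Along the incline, y_c = h_c/sinθ = 5.00942/0.637424 = 7.85885 m.
The centroid lies 1.97/2 = 0.985 m below the top edge, so the top edge sits at y_top = 7.85885 − 0.985 = 6.87385 m along the incline.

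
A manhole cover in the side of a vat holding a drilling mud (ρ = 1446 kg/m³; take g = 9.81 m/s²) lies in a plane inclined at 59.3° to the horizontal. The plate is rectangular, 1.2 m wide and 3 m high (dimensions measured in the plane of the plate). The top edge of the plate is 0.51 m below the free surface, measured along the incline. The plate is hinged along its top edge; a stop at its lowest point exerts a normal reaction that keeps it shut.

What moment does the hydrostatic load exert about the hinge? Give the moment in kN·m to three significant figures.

γ = ρg = 1446 × 9.81 / 1000 = 14.18526 kN/m³.
Let θ = 59.3° be the plate's angle to the horizontal; measure y along the incline from where the plane meets the free surface. Vertical depth h = y·sinθ with sinθ = 0.859852.
The centroid lies 3/2 = 1.5 m below the top edge, so y_c = 0.51 + 1.5 = 2.01 m and h_c = 2.01 × 0.859852 = 1.7283 m.
A = 1.2 × 3 = 3.6 m².
Resultant F = γ·h_c·A = 14.18526 × 1.7283 × 3.6 = 88.259 kN.
I_c = b·h³/12 = 1.2 × 3³/12 = 2.7 m⁴.
Centre of pressure: y_p = y_c + I_c/(y_c·A) = 2.01 + 2.7/(2.01 × 3.6) = 2.01 + 0.373134 = 2.38313 m along the plane.
The resultant acts 1.5 + 0.373134 = 1.87313 m (along the plate) below the hinge at the top edge, so the moment about the hinge is M = F × 1.87313 = 88.259 × 1.87313 = 165.321 kN·m.

M ≈ 165 kN·m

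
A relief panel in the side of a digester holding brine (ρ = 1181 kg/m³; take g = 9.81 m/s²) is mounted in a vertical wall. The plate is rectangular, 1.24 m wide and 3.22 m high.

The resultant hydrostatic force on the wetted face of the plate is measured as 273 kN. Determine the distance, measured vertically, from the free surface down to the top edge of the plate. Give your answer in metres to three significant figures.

d_top ≈ 4.29 m

γ = ρg = 1181 × 9.81 / 1000 = 11.58561 kN/m³.
A = 1.24 × 3.22 = 3.9928 m².
From F = γ·h_c·A, the centroid depth is h_c = 273/(11.58561 × 3.9928) = 5.90155 m.
The centroid lies 3.22/2 = 1.61 m below the top edge, so the top edge sits at h_top = 5.90155 − 1.61 = 4.29155 m below the surface.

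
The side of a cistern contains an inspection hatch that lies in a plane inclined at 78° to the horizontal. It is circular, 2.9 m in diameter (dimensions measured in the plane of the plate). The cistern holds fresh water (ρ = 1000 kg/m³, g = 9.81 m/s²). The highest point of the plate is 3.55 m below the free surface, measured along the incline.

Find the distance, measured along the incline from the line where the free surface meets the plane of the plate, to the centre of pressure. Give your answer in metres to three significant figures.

γ = ρg = 1000 × 9.81 = 9810 N/m³ = 9.81 kN/m³.
Let θ = 78° be the plate's angle to the horizontal; measure y along the incline from where the plane meets the free surface. Vertical depth h = y·sinθ with sinθ = 0.978148.
The centroid is at the centre, 1.45 m below the top of the plate, so y_c = 3.55 + 1.45 = 5 m and h_c = 5 × 0.978148 = 4.89074 m.
A = π(1.45)² = 6.6052 m².
Resultant F = γ·h_c·A = 9.81 × 4.89074 × 6.6052 = 316.905 kN.
I_c = πr⁴/4 = π × 1.45⁴/4 = 3.47186 m⁴.
Centre of pressure: y_p = y_c + I_c/(y_c·A) = 5 + 3.47186/(5 × 6.6052) = 5 + 0.105125 = 5.10513 m along the plane.

y_p = 5.11 m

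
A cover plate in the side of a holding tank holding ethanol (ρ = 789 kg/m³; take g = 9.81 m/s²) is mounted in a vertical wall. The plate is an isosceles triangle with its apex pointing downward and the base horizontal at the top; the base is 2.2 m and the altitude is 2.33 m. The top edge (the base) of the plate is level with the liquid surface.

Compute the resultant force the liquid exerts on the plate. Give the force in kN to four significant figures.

F ≈ 15.41 kN

γ = ρg = 789 × 9.81 / 1000 = 7.74009 kN/m³.
With the apex down, the centroid sits h/3 = 2.33/3 = 0.776667 m below the base (the top edge), so the centroid depth is h_c = 0.776667 m.
A = ½ × 2.2 × 2.33 = 2.563 m².
Resultant F = γ·h_c·A = 7.74009 × 0.776667 × 2.563 = 15.4074 kN.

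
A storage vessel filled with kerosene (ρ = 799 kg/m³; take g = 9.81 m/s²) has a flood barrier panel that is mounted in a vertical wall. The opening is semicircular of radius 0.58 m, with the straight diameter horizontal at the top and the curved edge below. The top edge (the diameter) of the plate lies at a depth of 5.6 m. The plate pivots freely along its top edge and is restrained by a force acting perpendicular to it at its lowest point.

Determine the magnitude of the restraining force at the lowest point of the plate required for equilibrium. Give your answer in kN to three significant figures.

P ≈ 10.4 kN

γ = ρg = 799 × 9.81 / 1000 = 7.83819 kN/m³.
The centroid of a semicircle lies 4r/(3π) = 0.24616 m from the diameter, here below the top edge, so the centroid depth is h_c = 5.6 + 0.24616 = 5.84616 m.
A = πr²/2 = π × 0.58²/2 = 0.528416 m².
Resultant F = γ·h_c·A = 7.83819 × 5.84616 × 0.528416 = 24.2138 kN.
I_c = (π/8 − 8/(9π))·r⁴ = 0.109757 × 0.58⁴ = 0.0124206 m⁴.
Centre of pressure: y_p = y_c + I_c/(y_c·A) = 5.84616 + 0.0124206/(5.84616 × 0.528416) = 5.84616 + 0.00402065 = 5.85018 m along the plane.
The resultant acts 0.24616 + 0.00402065 = 0.250181 m (along the plate) below the hinge at the top edge, so the moment about the hinge is M = F × 0.250181 = 24.2138 × 0.250181 = 6.05783 kN·m.
A normal force at the bottom, 0.58 m from the hinge, must supply this moment: P = 6.05783/0.58 = 10.4445 kN.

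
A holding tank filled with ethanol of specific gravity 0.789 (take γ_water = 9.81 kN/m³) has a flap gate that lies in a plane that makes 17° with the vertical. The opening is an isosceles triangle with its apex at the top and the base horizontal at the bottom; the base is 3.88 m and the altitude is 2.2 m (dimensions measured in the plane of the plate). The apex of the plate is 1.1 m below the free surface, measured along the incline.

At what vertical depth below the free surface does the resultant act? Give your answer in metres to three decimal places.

γ = 0.789 × 9.81 = 7.74009 kN/m³.
The plate makes 17° with the vertical, i.e. θ = 90° − 17° = 73° to the horizontal. Measuring y along the incline from the free-surface line, vertical depth h = y·sinθ with sinθ = 0.956305.
With the apex up, the centroid sits 2h/3 = 2 × 2.2/3 = 1.46667 m below the apex, so y_c = 1.1 + 1.46667 = 2.56667 m and h_c = 2.56667 × 0.956305 = 2.45452 m.
A = ½ × 3.88 × 2.2 = 4.268 m².
Resultant F = γ·h_c·A = 7.74009 × 2.45452 × 4.268 = 81.0843 kN.
I_c = b·h³/36 = 3.88 × 2.2³/36 = 1.14762 m⁴.
Centre of pressure: y_p = y_c + I_c/(y_c·A) = 2.56667 + 1.14762/(2.56667 × 4.268) = 2.56667 + 0.104762 = 2.67143 m along the plane.
Vertically, h_p = y_p·sinθ = 2.67143 × 0.956305 = 2.5547 m.

h_p = 2.555 m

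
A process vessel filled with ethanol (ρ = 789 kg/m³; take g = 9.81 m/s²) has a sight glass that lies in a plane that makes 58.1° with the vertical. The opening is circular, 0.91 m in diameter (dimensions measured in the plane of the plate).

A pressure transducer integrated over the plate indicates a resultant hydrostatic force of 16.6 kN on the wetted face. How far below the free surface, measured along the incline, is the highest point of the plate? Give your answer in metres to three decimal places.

γ = ρg = 789 × 9.81 / 1000 = 7.74009 kN/m³.
A = π(0.455)² = 0.650388 m².
From F = γ·h_c·A, the centroid depth is h_c = 16.6/(7.74009 × 0.650388) = 3.29754 m.
The plate makes 58.1° with the vertical, i.e. θ = 90° − 58.1° = 31.9° to the horizontal. Measuring y along the incline from the free-surface line, vertical depth h = y·sinθ with sinθ = 0.528438.
Along the incline, y_c = h_c/sinθ = 3.29754/0.528438 = 6.24016 m.
The centroid is at the centre, 0.455 m below the top of the plate, so the highest point sits at y_top = 6.24016 − 0.455 = 5.78516 m along the incline.

y_top ≈ 5.785 m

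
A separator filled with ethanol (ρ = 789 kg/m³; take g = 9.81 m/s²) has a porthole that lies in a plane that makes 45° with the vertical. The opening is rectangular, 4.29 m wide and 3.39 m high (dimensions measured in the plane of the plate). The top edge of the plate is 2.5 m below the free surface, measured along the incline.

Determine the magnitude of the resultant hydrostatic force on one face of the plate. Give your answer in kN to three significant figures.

γ = ρg = 789 × 9.81 / 1000 = 7.74009 kN/m³.
The plate makes 45° with the vertical, i.e. θ = 90° − 45° = 45° to the horizontal. Measuring y along the incline from the free-surface line, vertical depth h = y·sinθ with sinθ = 0.707107.
The centroid lies 3.39/2 = 1.695 m below the top edge, so y_c = 2.5 + 1.695 = 4.195 m and h_c = 4.195 × 0.707107 = 2.96631 m.
A = 4.29 × 3.39 = 14.5431 m².
Resultant F = γ·h_c·A = 7.74009 × 2.96631 × 14.5431 = 333.902 kN.

F ≈ 334 kN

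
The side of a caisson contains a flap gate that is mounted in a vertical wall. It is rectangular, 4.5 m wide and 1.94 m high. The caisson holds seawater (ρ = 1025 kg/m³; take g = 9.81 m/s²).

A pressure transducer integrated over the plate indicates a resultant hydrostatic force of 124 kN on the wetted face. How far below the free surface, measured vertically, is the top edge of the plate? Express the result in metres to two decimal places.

d_top ≈ 0.44 m

γ = ρg = 1025 × 9.81 / 1000 = 10.05525 kN/m³.
A = 4.5 × 1.94 = 8.73 m².
From F = γ·h_c·A, the centroid depth is h_c = 124/(10.05525 × 8.73) = 1.41258 m.
The centroid lies 1.94/2 = 0.97 m below the top edge, so the top edge sits at h_top = 1.41258 − 0.97 = 0.44258 m below the surface.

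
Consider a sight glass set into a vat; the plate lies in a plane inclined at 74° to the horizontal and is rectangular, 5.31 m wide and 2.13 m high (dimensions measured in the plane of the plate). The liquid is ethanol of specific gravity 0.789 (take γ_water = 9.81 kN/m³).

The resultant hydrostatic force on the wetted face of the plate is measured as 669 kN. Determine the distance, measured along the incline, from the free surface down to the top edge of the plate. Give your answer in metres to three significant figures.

y_top ≈ 6.88 m

γ = 0.789 × 9.81 = 7.74009 kN/m³.
A = 5.31 × 2.13 = 11.3103 m².
From F = γ·h_c·A, the centroid depth is h_c = 669/(7.74009 × 11.3103) = 7.64198 m.
Let θ = 74° be the plate's angle to the horizontal; measure y along the incline from where the plane meets the free surface. Vertical depth h = y·sinθ with sinθ = 0.961262.
Along the incline, y_c = h_c/sinθ = 7.64198/0.961262 = 7.94994 m.
The centroid lies 2.13/2 = 1.065 m below the top edge, so the top edge sits at y_top = 7.94994 − 1.065 = 6.88494 m along the incline.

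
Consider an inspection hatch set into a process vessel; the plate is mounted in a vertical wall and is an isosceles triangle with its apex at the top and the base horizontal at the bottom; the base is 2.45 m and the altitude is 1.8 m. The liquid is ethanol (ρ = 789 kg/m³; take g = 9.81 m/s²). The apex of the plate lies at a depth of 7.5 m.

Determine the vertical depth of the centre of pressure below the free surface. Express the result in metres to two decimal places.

γ = ρg = 789 × 9.81 / 1000 = 7.74009 kN/m³.
With the apex up, the centroid sits 2h/3 = 2 × 1.8/3 = 1.2 m below the apex, so the centroid depth is h_c = 7.5 + 1.2 = 8.7 m.
A = ½ × 2.45 × 1.8 = 2.205 m².
Resultant F = γ·h_c·A = 7.74009 × 8.7 × 2.205 = 148.482 kN.
I_c = b·h³/36 = 2.45 × 1.8³/36 = 0.3969 m⁴.
Centre of pressure: y_p = y_c + I_c/(y_c·A) = 8.7 + 0.3969/(8.7 × 2.205) = 8.7 + 0.0206897 = 8.72069 m along the plane.

h_p = 8.72 m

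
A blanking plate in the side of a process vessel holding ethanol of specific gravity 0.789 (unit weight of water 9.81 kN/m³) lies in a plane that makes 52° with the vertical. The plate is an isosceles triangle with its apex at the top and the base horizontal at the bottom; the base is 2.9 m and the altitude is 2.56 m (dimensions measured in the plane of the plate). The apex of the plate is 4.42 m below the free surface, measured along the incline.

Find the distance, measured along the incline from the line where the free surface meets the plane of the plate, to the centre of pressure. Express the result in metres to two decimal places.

γ = 0.789 × 9.81 = 7.74009 kN/m³.
The plate makes 52° with the vertical, i.e. θ = 90° − 52° = 38° to the horizontal. Measuring y along the incline from the free-surface line, vertical depth h = y·sinθ with sinθ = 0.615661.
With the apex up, the centroid sits 2h/3 = 2 × 2.56/3 = 1.70667 m below the apex, so y_c = 4.42 + 1.70667 = 6.12667 m and h_c = 6.12667 × 0.615661 = 3.77195 m.
A = ½ × 2.9 × 2.56 = 3.712 m².
Resultant F = γ·h_c·A = 7.74009 × 3.77195 × 3.712 = 108.373 kN.
I_c = b·h³/36 = 2.9 × 2.56³/36 = 1.3515 m⁴.
Centre of pressure: y_p = y_c + I_c/(y_c·A) = 6.12667 + 1.3515/(6.12667 × 3.712) = 6.12667 + 0.059427 = 6.1861 m along the plane.

y_p = 6.19 m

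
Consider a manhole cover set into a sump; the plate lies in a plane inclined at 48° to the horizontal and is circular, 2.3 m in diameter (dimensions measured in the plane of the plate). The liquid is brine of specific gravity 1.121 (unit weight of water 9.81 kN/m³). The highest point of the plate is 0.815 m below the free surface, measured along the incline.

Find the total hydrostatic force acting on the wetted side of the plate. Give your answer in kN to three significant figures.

γ = 1.121 × 9.81 = 10.99701 kN/m³.
Let θ = 48° be the plate's angle to the horizontal; measure y along the incline from where the plane meets the free surface. Vertical depth h = y·sinθ with sinθ = 0.743145.
The centroid is at the centre, 1.15 m below the top of the plate, so y_c = 0.815 + 1.15 = 1.965 m and h_c = 1.965 × 0.743145 = 1.46028 m.
A = π(1.15)² = 4.15476 m².
Resultant F = γ·h_c·A = 10.99701 × 1.46028 × 4.15476 = 66.7201 kN.

F ≈ 66.7 kN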